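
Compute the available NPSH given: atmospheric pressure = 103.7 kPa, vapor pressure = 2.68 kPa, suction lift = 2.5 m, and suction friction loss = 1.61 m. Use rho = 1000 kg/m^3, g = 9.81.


NPSHa = p_atm/(rho*g) - z_s - hf_s - p_vap/(rho*g).
p_atm/(rho*g) = 103.7*1000 / (1000*9.81) = 10.571 m.
p_vap/(rho*g) = 2.68*1000 / (1000*9.81) = 0.273 m.
NPSHa = 10.571 - 2.5 - 1.61 - 0.273
      = 6.19 m.

6.19


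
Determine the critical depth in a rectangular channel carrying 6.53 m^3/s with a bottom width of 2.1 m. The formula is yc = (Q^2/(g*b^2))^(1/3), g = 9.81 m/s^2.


Using yc = (Q^2 / (g * b^2))^(1/3):
Q^2 = 6.53^2 = 42.64.
g * b^2 = 9.81 * 2.1^2 = 9.81 * 4.41 = 43.26.
Q^2 / (g*b^2) = 42.64 / 43.26 = 0.9857.
yc = 0.9857^(1/3) = 0.9952 m.

0.9952


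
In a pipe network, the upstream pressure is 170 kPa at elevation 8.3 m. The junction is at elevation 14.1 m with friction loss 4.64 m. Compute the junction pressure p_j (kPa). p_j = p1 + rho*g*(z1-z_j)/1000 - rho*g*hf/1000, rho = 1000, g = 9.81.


Junction pressure: p_j = p1 + rho*g*(z1 - z_j)/1000 - rho*g*hf/1000.
Elevation term = 1000*9.81*(8.3 - 14.1)/1000 = -56.898 kPa.
Friction term = 1000*9.81*4.64/1000 = 45.518 kPa.
p_j = 170 + -56.898 - 45.518 = 67.58 kPa.

67.58


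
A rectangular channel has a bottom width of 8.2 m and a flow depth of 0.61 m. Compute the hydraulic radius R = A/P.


For a rectangular section:
Flow area A = b * y = 8.2 * 0.61 = 5.0 m^2.
Wetted perimeter P = b + 2y = 8.2 + 2*0.61 = 9.42 m.
Hydraulic radius R = A/P = 5.0 / 9.42 = 0.531 m.

0.531


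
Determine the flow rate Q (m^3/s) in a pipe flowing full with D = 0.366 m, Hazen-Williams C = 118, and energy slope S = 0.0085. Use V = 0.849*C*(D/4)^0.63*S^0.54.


For a full circular pipe, R = D/4 = 0.366/4 = 0.0915 m.
V = 0.849 * 118 * 0.0915^0.63 * 0.0085^0.54
  = 0.849 * 118 * 0.221664 * 0.076188
  = 1.6919 m/s.
Pipe area A = pi*D^2/4 = pi*0.366^2/4 = 0.1052 m^2.
Q = A * V = 0.1052 * 1.6919 = 0.178 m^3/s.

0.178


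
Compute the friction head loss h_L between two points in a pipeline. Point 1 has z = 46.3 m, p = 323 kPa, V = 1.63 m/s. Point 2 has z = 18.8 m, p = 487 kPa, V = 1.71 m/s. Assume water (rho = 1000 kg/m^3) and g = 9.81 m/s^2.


Total head at each section: H = z + p/(rho*g) + V^2/(2g).
H1 = 46.3 + 323*1000/(1000*9.81) + 1.63^2/(2*9.81)
   = 46.3 + 32.926 + 0.1354
   = 79.361 m.
H2 = 18.8 + 487*1000/(1000*9.81) + 1.71^2/(2*9.81)
   = 18.8 + 49.643 + 0.149
   = 68.592 m.
h_L = H1 - H2 = 79.361 - 68.592 = 10.769 m.

10.769


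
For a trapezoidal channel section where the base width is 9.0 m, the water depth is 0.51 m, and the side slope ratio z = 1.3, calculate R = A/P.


For a trapezoidal section with side slope z:
A = (b + z*y)*y = (9.0 + 1.3*0.51)*0.51 = 4.928 m^2.
P = b + 2*y*sqrt(1 + z^2) = 9.0 + 2*0.51*sqrt(1 + 1.3^2) = 10.673 m.
R = A/P = 4.928 / 10.673 = 0.4617 m.

0.4617


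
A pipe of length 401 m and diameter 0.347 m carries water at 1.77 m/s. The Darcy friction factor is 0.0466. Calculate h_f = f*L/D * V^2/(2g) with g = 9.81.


Darcy-Weisbach equation: h_f = f * (L/D) * V^2/(2g).
f * L/D = 0.0466 * 401/0.347 = 53.8519.
V^2/(2g) = 1.77^2 / (2*9.81) = 3.1329 / 19.62 = 0.1597 m.
h_f = 53.8519 * 0.1597 = 8.599 m.

8.599


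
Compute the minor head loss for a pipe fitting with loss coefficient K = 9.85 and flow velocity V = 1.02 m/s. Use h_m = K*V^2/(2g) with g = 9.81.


Minor loss formula: h_m = K * V^2/(2g).
V^2 = 1.02^2 = 1.0404.
V^2/(2g) = 1.0404 / 19.62 = 0.053 m.
h_m = 9.85 * 0.053 = 0.5223 m.

0.5223


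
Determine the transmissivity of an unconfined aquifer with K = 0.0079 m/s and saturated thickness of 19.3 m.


Transmissivity is defined as T = K * h.
T = 0.0079 * 19.3
  = 0.1525 m^2/s.

0.1525


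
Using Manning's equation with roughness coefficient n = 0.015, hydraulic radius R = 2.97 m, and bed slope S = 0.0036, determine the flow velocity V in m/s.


Manning's equation gives V = (1/n) * R^(2/3) * S^(1/2).
First, compute R^(2/3) = 2.97^(2/3) = 2.0662.
Next, S^(1/2) = 0.0036^(1/2) = 0.06.
Then 1/n = 1/0.015 = 66.67.
V = 66.67 * 2.0662 * 0.06 = 8.2648 m/s.

8.2648


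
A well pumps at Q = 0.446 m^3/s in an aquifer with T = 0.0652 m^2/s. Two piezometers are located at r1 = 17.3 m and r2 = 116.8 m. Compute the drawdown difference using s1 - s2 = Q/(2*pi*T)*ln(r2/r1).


Thiem equation: s1 - s2 = Q/(2*pi*T) * ln(r2/r1).
ln(r2/r1) = ln(116.8/17.3) = 1.9098.
Q/(2*pi*T) = 0.446 / (2*pi*0.0652) = 0.446 / 0.4097 = 1.0887.
s1 - s2 = 1.0887 * 1.9098 = 2.0791 m.

2.0791


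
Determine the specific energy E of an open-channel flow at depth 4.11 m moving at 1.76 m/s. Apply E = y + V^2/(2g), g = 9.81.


Specific energy E = y + V^2/(2g).
Velocity head = V^2/(2g) = 1.76^2 / (2*9.81) = 3.0976 / 19.62 = 0.1579 m.
E = 4.11 + 0.1579 = 4.2679 m.

4.2679


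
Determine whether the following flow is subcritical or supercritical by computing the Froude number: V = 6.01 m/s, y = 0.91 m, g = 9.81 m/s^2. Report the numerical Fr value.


The Froude number is defined as Fr = V / sqrt(g*y).
g*y = 9.81 * 0.91 = 8.9271.
sqrt(g*y) = sqrt(8.9271) = 2.9878.
Fr = 6.01 / 2.9878 = 2.0115.
Since Fr > 1, the flow is supercritical.

2.0115


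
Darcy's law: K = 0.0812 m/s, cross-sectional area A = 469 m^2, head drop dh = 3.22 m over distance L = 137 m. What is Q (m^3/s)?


Darcy's law: Q = K * A * i, where i = dh/L.
Hydraulic gradient i = 3.22 / 137 = 0.023504.
Q = 0.0812 * 469 * 0.023504
  = 0.8951 m^3/s.

0.8951


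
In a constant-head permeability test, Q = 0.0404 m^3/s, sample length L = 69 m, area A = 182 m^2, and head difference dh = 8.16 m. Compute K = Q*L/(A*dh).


From K = Q*L / (A*dh):
Numerator: Q*L = 0.0404 * 69 = 2.7876.
Denominator: A*dh = 182 * 8.16 = 1485.12.
K = 2.7876 / 1485.12 = 0.001877 m/s.

0.001877


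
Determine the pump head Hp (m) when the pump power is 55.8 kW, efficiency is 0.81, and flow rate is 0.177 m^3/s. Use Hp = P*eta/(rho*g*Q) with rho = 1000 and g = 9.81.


Pump head formula: Hp = P * eta / (rho * g * Q).
Numerator: P * eta = 55.8 * 1000 * 0.81 = 45198.0 W.
Denominator: rho * g * Q = 1000 * 9.81 * 0.177 = 1736.37.
Hp = 45198.0 / 1736.37 = 26.03 m.

26.03


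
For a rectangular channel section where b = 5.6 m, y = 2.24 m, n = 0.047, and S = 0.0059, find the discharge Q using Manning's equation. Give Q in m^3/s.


For a rectangular channel, the cross-sectional area A = b * y = 5.6 * 2.24 = 12.54 m^2.
The wetted perimeter P = b + 2y = 5.6 + 2*2.24 = 10.08 m.
Hydraulic radius R = A/P = 12.54/10.08 = 1.2444 m.
Velocity V = (1/n)*R^(2/3)*S^(1/2) = (1/0.047)*1.2444^(2/3)*0.0059^(1/2) = 1.8908 m/s.
Discharge Q = A * V = 12.54 * 1.8908 = 23.718 m^3/s.

23.718


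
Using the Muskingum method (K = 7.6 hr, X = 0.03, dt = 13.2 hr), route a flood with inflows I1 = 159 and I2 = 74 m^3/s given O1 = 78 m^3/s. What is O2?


Muskingum coefficients:
denom = 2*K*(1-X) + dt = 2*7.6*(1-0.03) + 13.2 = 27.944.
C0 = (dt - 2*K*X)/denom = (13.2 - 2*7.6*0.03)/27.944 = 0.4561.
C1 = (dt + 2*K*X)/denom = (13.2 + 2*7.6*0.03)/27.944 = 0.4887.
C2 = (2*K*(1-X) - dt)/denom = 0.0553.
O2 = C0*I2 + C1*I1 + C2*O1
   = 0.4561*74 + 0.4887*159 + 0.0553*78
   = 115.76 m^3/s.

115.76


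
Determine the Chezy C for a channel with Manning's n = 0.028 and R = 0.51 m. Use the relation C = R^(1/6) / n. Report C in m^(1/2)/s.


The Chezy coefficient relates to Manning's n through C = R^(1/6) / n.
R^(1/6) = 0.51^(1/6) = 0.893844.
C = 0.893844 / 0.028 = 31.92 m^(1/2)/s.

31.92


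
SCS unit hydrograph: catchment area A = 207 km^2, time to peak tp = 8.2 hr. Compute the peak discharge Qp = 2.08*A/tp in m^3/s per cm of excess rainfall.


SCS formula: Qp = 2.08 * A / tp.
Qp = 2.08 * 207 / 8.2
   = 430.56 / 8.2
   = 52.51 m^3/s per cm.

52.51


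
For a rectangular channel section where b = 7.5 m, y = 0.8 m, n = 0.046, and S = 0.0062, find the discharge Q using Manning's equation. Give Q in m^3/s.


For a rectangular channel, the cross-sectional area A = b * y = 7.5 * 0.8 = 6.0 m^2.
The wetted perimeter P = b + 2y = 7.5 + 2*0.8 = 9.1 m.
Hydraulic radius R = A/P = 6.0/9.1 = 0.6593 m.
Velocity V = (1/n)*R^(2/3)*S^(1/2) = (1/0.046)*0.6593^(2/3)*0.0062^(1/2) = 1.2967 m/s.
Discharge Q = A * V = 6.0 * 1.2967 = 7.78 m^3/s.

7.78


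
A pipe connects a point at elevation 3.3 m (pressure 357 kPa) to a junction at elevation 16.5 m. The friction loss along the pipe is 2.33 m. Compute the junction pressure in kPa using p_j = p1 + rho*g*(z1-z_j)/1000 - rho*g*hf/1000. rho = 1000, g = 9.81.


Junction pressure: p_j = p1 + rho*g*(z1 - z_j)/1000 - rho*g*hf/1000.
Elevation term = 1000*9.81*(3.3 - 16.5)/1000 = -129.492 kPa.
Friction term = 1000*9.81*2.33/1000 = 22.857 kPa.
p_j = 357 + -129.492 - 22.857 = 204.65 kPa.

204.65


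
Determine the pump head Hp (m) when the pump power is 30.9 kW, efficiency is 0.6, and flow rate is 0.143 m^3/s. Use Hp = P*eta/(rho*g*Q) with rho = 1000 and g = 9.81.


Pump head formula: Hp = P * eta / (rho * g * Q).
Numerator: P * eta = 30.9 * 1000 * 0.6 = 18540.0 W.
Denominator: rho * g * Q = 1000 * 9.81 * 0.143 = 1402.83.
Hp = 18540.0 / 1402.83 = 13.22 m.

13.22


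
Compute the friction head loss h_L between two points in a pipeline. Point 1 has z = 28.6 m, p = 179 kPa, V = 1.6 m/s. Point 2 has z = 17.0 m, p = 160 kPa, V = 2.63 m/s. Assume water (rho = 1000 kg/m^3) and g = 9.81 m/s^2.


Total head at each section: H = z + p/(rho*g) + V^2/(2g).
H1 = 28.6 + 179*1000/(1000*9.81) + 1.6^2/(2*9.81)
   = 28.6 + 18.247 + 0.1305
   = 46.977 m.
H2 = 17.0 + 160*1000/(1000*9.81) + 2.63^2/(2*9.81)
   = 17.0 + 16.31 + 0.3525
   = 33.662 m.
h_L = H1 - H2 = 46.977 - 33.662 = 13.315 m.

13.315


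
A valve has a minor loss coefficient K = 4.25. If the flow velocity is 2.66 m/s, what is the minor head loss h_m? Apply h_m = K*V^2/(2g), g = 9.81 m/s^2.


Minor loss formula: h_m = K * V^2/(2g).
V^2 = 2.66^2 = 7.0756.
V^2/(2g) = 7.0756 / 19.62 = 0.3606 m.
h_m = 4.25 * 0.3606 = 1.5327 m.

1.5327


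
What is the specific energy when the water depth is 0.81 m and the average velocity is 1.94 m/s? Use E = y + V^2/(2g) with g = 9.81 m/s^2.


Specific energy E = y + V^2/(2g).
Velocity head = V^2/(2g) = 1.94^2 / (2*9.81) = 3.7636 / 19.62 = 0.1918 m.
E = 0.81 + 0.1918 = 1.0018 m.

1.0018


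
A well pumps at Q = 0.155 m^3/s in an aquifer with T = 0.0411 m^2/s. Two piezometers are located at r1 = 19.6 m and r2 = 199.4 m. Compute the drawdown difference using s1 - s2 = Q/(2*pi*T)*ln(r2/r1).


Thiem equation: s1 - s2 = Q/(2*pi*T) * ln(r2/r1).
ln(r2/r1) = ln(199.4/19.6) = 2.3198.
Q/(2*pi*T) = 0.155 / (2*pi*0.0411) = 0.155 / 0.2582 = 0.6002.
s1 - s2 = 0.6002 * 2.3198 = 1.3924 m.

1.3924


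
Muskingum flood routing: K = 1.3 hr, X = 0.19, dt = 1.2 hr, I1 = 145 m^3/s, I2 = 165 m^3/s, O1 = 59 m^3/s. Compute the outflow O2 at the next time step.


Muskingum coefficients:
denom = 2*K*(1-X) + dt = 2*1.3*(1-0.19) + 1.2 = 3.306.
C0 = (dt - 2*K*X)/denom = (1.2 - 2*1.3*0.19)/3.306 = 0.2136.
C1 = (dt + 2*K*X)/denom = (1.2 + 2*1.3*0.19)/3.306 = 0.5124.
C2 = (2*K*(1-X) - dt)/denom = 0.274.
O2 = C0*I2 + C1*I1 + C2*O1
   = 0.2136*165 + 0.5124*145 + 0.274*59
   = 125.7 m^3/s.

125.7


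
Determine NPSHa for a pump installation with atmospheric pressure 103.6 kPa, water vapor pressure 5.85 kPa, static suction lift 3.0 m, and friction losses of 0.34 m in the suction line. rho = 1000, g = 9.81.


NPSHa = p_atm/(rho*g) - z_s - hf_s - p_vap/(rho*g).
p_atm/(rho*g) = 103.6*1000 / (1000*9.81) = 10.561 m.
p_vap/(rho*g) = 5.85*1000 / (1000*9.81) = 0.596 m.
NPSHa = 10.561 - 3.0 - 0.34 - 0.596
      = 6.62 m.

6.62


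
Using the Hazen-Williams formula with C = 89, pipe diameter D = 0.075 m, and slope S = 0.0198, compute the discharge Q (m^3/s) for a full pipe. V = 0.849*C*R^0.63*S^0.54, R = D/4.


For a full circular pipe, R = D/4 = 0.075/4 = 0.0187 m.
V = 0.849 * 89 * 0.0187^0.63 * 0.0198^0.54
  = 0.849 * 89 * 0.081657 * 0.120282
  = 0.7421 m/s.
Pipe area A = pi*D^2/4 = pi*0.075^2/4 = 0.0044 m^2.
Q = A * V = 0.0044 * 0.7421 = 0.0033 m^3/s.

0.0033


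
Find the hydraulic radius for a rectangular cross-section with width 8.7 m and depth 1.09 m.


For a rectangular section:
Flow area A = b * y = 8.7 * 1.09 = 9.48 m^2.
Wetted perimeter P = b + 2y = 8.7 + 2*1.09 = 10.88 m.
Hydraulic radius R = A/P = 9.48 / 10.88 = 0.8716 m.

0.8716


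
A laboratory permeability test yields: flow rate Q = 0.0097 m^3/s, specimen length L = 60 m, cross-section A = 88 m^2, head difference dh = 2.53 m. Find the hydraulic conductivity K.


From K = Q*L / (A*dh):
Numerator: Q*L = 0.0097 * 60 = 0.582.
Denominator: A*dh = 88 * 2.53 = 222.64.
K = 0.582 / 222.64 = 0.002614 m/s.

0.002614


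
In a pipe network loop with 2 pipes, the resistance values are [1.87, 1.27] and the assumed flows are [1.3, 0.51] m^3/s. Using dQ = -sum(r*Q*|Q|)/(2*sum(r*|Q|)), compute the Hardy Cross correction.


Numerator terms (r*Q*|Q|): 1.87*1.3*|1.3| = 3.1603; 1.27*0.51*|0.51| = 0.3303.
Sum of numerator = 3.4906.
Denominator terms (r*|Q|): 1.87*|1.3| = 2.431; 1.27*|0.51| = 0.6477.
2 * sum of denominator = 2 * 3.0787 = 6.1574.
dQ = -3.4906 / 6.1574 = -0.5669 m^3/s.

-0.5669


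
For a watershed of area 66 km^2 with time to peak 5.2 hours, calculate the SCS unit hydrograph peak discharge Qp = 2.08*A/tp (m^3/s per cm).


SCS formula: Qp = 2.08 * A / tp.
Qp = 2.08 * 66 / 5.2
   = 137.28 / 5.2
   = 26.4 m^3/s per cm.

26.4


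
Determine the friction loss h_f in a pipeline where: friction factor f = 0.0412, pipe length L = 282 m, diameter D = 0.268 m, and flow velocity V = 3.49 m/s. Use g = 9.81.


Darcy-Weisbach equation: h_f = f * (L/D) * V^2/(2g).
f * L/D = 0.0412 * 282/0.268 = 43.3522.
V^2/(2g) = 3.49^2 / (2*9.81) = 12.1801 / 19.62 = 0.6208 m.
h_f = 43.3522 * 0.6208 = 26.913 m.

26.913


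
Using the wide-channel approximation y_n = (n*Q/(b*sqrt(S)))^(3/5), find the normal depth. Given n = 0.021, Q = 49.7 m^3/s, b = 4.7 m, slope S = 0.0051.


We use the wide-channel approximation y_n = (n*Q/(b*sqrt(S)))^(3/5).
sqrt(S) = sqrt(0.0051) = 0.071414.
Numerator: n*Q = 0.021 * 49.7 = 1.0437.
Denominator: b*sqrt(S) = 4.7 * 0.071414 = 0.335646.
arg = 3.1095.
y_n = 3.1095^(3/5) = 1.9752 m.

1.9752


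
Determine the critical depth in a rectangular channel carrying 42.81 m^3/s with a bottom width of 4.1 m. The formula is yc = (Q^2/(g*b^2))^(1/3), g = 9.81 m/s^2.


Using yc = (Q^2 / (g * b^2))^(1/3):
Q^2 = 42.81^2 = 1832.7.
g * b^2 = 9.81 * 4.1^2 = 9.81 * 16.81 = 164.91.
Q^2 / (g*b^2) = 1832.7 / 164.91 = 11.1133.
yc = 11.1133^(1/3) = 2.2316 m.

2.2316


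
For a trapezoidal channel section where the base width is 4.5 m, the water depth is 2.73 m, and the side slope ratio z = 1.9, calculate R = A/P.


For a trapezoidal section with side slope z:
A = (b + z*y)*y = (4.5 + 1.9*2.73)*2.73 = 26.446 m^2.
P = b + 2*y*sqrt(1 + z^2) = 4.5 + 2*2.73*sqrt(1 + 1.9^2) = 16.223 m.
R = A/P = 26.446 / 16.223 = 1.6301 m.

1.6301


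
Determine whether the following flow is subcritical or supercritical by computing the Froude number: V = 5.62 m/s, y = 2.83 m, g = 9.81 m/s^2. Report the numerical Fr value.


The Froude number is defined as Fr = V / sqrt(g*y).
g*y = 9.81 * 2.83 = 27.7623.
sqrt(g*y) = sqrt(27.7623) = 5.269.
Fr = 5.62 / 5.269 = 1.0666.
Since Fr > 1, the flow is supercritical.

1.0666


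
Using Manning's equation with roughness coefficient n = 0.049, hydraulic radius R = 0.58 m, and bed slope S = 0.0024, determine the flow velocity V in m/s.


Manning's equation gives V = (1/n) * R^(2/3) * S^(1/2).
First, compute R^(2/3) = 0.58^(2/3) = 0.6955.
Next, S^(1/2) = 0.0024^(1/2) = 0.04899.
Then 1/n = 1/0.049 = 20.41.
V = 20.41 * 0.6955 * 0.04899 = 0.6953 m/s.

0.6953


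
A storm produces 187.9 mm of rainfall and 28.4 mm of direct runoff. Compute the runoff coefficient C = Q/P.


The runoff coefficient C = runoff depth / rainfall depth.
C = 28.4 / 187.9
  = 0.1511.

0.1511


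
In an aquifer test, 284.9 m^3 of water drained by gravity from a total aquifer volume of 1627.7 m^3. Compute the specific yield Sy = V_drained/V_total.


Specific yield Sy = Volume drained / Total volume.
Sy = 284.9 / 1627.7
   = 0.175.

0.175


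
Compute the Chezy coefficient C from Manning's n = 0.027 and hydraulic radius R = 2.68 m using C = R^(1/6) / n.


The Chezy coefficient relates to Manning's n through C = R^(1/6) / n.
R^(1/6) = 2.68^(1/6) = 1.178571.
C = 1.178571 / 0.027 = 43.65 m^(1/2)/s.

43.65


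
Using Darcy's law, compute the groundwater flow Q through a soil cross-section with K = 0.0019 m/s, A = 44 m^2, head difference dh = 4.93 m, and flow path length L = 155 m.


Darcy's law: Q = K * A * i, where i = dh/L.
Hydraulic gradient i = 4.93 / 155 = 0.031806.
Q = 0.0019 * 44 * 0.031806
  = 0.0027 m^3/s.

0.0027


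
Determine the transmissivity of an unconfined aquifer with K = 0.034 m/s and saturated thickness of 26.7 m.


Transmissivity is defined as T = K * h.
T = 0.034 * 26.7
  = 0.9078 m^2/s.

0.9078


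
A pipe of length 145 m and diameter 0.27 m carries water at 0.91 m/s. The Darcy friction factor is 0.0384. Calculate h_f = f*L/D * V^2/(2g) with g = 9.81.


Darcy-Weisbach equation: h_f = f * (L/D) * V^2/(2g).
f * L/D = 0.0384 * 145/0.27 = 20.6222.
V^2/(2g) = 0.91^2 / (2*9.81) = 0.8281 / 19.62 = 0.0422 m.
h_f = 20.6222 * 0.0422 = 0.87 m.

0.87


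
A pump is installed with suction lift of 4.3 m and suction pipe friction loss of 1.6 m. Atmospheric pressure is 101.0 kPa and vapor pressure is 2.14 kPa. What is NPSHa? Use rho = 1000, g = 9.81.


NPSHa = p_atm/(rho*g) - z_s - hf_s - p_vap/(rho*g).
p_atm/(rho*g) = 101.0*1000 / (1000*9.81) = 10.296 m.
p_vap/(rho*g) = 2.14*1000 / (1000*9.81) = 0.218 m.
NPSHa = 10.296 - 4.3 - 1.6 - 0.218
      = 4.18 m.

4.18


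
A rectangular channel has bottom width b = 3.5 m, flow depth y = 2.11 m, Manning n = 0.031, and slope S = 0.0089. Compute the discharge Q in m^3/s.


For a rectangular channel, the cross-sectional area A = b * y = 3.5 * 2.11 = 7.38 m^2.
The wetted perimeter P = b + 2y = 3.5 + 2*2.11 = 7.72 m.
Hydraulic radius R = A/P = 7.38/7.72 = 0.9566 m.
Velocity V = (1/n)*R^(2/3)*S^(1/2) = (1/0.031)*0.9566^(2/3)*0.0089^(1/2) = 2.9545 m/s.
Discharge Q = A * V = 7.38 * 2.9545 = 21.819 m^3/s.

21.819


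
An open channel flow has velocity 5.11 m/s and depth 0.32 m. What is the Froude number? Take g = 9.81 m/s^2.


The Froude number is defined as Fr = V / sqrt(g*y).
g*y = 9.81 * 0.32 = 3.1392.
sqrt(g*y) = sqrt(3.1392) = 1.7718.
Fr = 5.11 / 1.7718 = 2.8841.

2.8841


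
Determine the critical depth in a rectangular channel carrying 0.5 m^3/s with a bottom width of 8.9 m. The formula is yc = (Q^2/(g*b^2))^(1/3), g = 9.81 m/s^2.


Using yc = (Q^2 / (g * b^2))^(1/3):
Q^2 = 0.5^2 = 0.25.
g * b^2 = 9.81 * 8.9^2 = 9.81 * 79.21 = 777.05.
Q^2 / (g*b^2) = 0.25 / 777.05 = 0.0003.
yc = 0.0003^(1/3) = 0.0685 m.

0.0685


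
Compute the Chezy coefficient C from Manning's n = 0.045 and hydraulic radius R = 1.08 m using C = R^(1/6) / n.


The Chezy coefficient relates to Manning's n through C = R^(1/6) / n.
R^(1/6) = 1.08^(1/6) = 1.012909.
C = 1.012909 / 0.045 = 22.51 m^(1/2)/s.

22.51


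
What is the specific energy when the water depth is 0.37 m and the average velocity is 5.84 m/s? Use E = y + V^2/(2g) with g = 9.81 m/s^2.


Specific energy E = y + V^2/(2g).
Velocity head = V^2/(2g) = 5.84^2 / (2*9.81) = 34.1056 / 19.62 = 1.7383 m.
E = 0.37 + 1.7383 = 2.1083 m.

2.1083


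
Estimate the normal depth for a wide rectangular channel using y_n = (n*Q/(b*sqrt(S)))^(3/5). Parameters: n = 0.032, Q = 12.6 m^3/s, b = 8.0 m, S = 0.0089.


We use the wide-channel approximation y_n = (n*Q/(b*sqrt(S)))^(3/5).
sqrt(S) = sqrt(0.0089) = 0.09434.
Numerator: n*Q = 0.032 * 12.6 = 0.4032.
Denominator: b*sqrt(S) = 8.0 * 0.09434 = 0.75472.
arg = 0.5342.
y_n = 0.5342^(3/5) = 0.6865 m.

0.6865


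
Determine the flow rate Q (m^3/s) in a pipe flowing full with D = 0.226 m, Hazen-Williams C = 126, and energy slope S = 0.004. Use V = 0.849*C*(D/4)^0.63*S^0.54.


For a full circular pipe, R = D/4 = 0.226/4 = 0.0565 m.
V = 0.849 * 126 * 0.0565^0.63 * 0.004^0.54
  = 0.849 * 126 * 0.163603 * 0.050712
  = 0.8875 m/s.
Pipe area A = pi*D^2/4 = pi*0.226^2/4 = 0.0401 m^2.
Q = A * V = 0.0401 * 0.8875 = 0.0356 m^3/s.

0.0356


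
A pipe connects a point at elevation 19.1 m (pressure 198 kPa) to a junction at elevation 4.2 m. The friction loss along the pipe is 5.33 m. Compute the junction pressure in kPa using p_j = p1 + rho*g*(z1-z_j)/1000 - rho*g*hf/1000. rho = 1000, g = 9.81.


Junction pressure: p_j = p1 + rho*g*(z1 - z_j)/1000 - rho*g*hf/1000.
Elevation term = 1000*9.81*(19.1 - 4.2)/1000 = 146.169 kPa.
Friction term = 1000*9.81*5.33/1000 = 52.287 kPa.
p_j = 198 + 146.169 - 52.287 = 291.88 kPa.

291.88


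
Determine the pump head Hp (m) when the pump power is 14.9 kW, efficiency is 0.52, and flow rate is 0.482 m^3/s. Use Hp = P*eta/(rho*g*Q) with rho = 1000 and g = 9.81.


Pump head formula: Hp = P * eta / (rho * g * Q).
Numerator: P * eta = 14.9 * 1000 * 0.52 = 7748.0 W.
Denominator: rho * g * Q = 1000 * 9.81 * 0.482 = 4728.42.
Hp = 7748.0 / 4728.42 = 1.64 m.

1.64


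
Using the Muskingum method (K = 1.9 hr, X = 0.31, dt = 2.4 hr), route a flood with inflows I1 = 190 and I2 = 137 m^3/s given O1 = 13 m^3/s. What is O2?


Muskingum coefficients:
denom = 2*K*(1-X) + dt = 2*1.9*(1-0.31) + 2.4 = 5.022.
C0 = (dt - 2*K*X)/denom = (2.4 - 2*1.9*0.31)/5.022 = 0.2433.
C1 = (dt + 2*K*X)/denom = (2.4 + 2*1.9*0.31)/5.022 = 0.7125.
C2 = (2*K*(1-X) - dt)/denom = 0.0442.
O2 = C0*I2 + C1*I1 + C2*O1
   = 0.2433*137 + 0.7125*190 + 0.0442*13
   = 169.28 m^3/s.

169.28


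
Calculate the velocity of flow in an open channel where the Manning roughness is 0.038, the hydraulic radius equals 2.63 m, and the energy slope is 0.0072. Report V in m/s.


Manning's equation gives V = (1/n) * R^(2/3) * S^(1/2).
First, compute R^(2/3) = 2.63^(2/3) = 1.9053.
Next, S^(1/2) = 0.0072^(1/2) = 0.084853.
Then 1/n = 1/0.038 = 26.32.
V = 26.32 * 1.9053 * 0.084853 = 4.2545 m/s.

4.2545


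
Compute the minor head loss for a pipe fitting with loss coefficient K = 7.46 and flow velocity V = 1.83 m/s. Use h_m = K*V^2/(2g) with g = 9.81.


Minor loss formula: h_m = K * V^2/(2g).
V^2 = 1.83^2 = 3.3489.
V^2/(2g) = 3.3489 / 19.62 = 0.1707 m.
h_m = 7.46 * 0.1707 = 1.2733 m.

1.2733


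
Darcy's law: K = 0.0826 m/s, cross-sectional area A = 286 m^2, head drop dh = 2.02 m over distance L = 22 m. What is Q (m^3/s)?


Darcy's law: Q = K * A * i, where i = dh/L.
Hydraulic gradient i = 2.02 / 22 = 0.091818.
Q = 0.0826 * 286 * 0.091818
  = 2.1691 m^3/s.

2.1691


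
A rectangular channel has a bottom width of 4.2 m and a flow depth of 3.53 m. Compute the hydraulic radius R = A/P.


For a rectangular section:
Flow area A = b * y = 4.2 * 3.53 = 14.83 m^2.
Wetted perimeter P = b + 2y = 4.2 + 2*3.53 = 11.26 m.
Hydraulic radius R = A/P = 14.83 / 11.26 = 1.3167 m.

1.3167


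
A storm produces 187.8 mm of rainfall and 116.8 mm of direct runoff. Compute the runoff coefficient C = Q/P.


The runoff coefficient C = runoff depth / rainfall depth.
C = 116.8 / 187.8
  = 0.6219.

0.6219


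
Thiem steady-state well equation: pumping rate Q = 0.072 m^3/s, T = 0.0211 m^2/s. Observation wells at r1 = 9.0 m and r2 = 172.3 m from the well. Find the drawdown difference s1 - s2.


Thiem equation: s1 - s2 = Q/(2*pi*T) * ln(r2/r1).
ln(r2/r1) = ln(172.3/9.0) = 2.952.
Q/(2*pi*T) = 0.072 / (2*pi*0.0211) = 0.072 / 0.1326 = 0.5431.
s1 - s2 = 0.5431 * 2.952 = 1.6032 m.

1.6032


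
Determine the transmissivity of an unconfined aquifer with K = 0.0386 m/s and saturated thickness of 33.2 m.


Transmissivity is defined as T = K * h.
T = 0.0386 * 33.2
  = 1.2815 m^2/s.

1.2815


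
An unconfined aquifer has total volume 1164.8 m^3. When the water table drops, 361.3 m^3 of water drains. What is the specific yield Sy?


Specific yield Sy = Volume drained / Total volume.
Sy = 361.3 / 1164.8
   = 0.3102.

0.3102


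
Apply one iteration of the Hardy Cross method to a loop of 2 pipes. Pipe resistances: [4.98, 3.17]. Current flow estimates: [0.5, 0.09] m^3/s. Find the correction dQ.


Numerator terms (r*Q*|Q|): 4.98*0.5*|0.5| = 1.245; 3.17*0.09*|0.09| = 0.0257.
Sum of numerator = 1.2707.
Denominator terms (r*|Q|): 4.98*|0.5| = 2.49; 3.17*|0.09| = 0.2853.
2 * sum of denominator = 2 * 2.7753 = 5.5506.
dQ = -1.2707 / 5.5506 = -0.2289 m^3/s.

-0.2289


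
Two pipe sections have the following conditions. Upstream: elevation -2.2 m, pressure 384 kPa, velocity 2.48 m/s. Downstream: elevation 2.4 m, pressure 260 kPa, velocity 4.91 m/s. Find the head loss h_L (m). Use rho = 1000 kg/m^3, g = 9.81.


Total head at each section: H = z + p/(rho*g) + V^2/(2g).
H1 = -2.2 + 384*1000/(1000*9.81) + 2.48^2/(2*9.81)
   = -2.2 + 39.144 + 0.3135
   = 37.257 m.
H2 = 2.4 + 260*1000/(1000*9.81) + 4.91^2/(2*9.81)
   = 2.4 + 26.504 + 1.2288
   = 30.132 m.
h_L = H1 - H2 = 37.257 - 30.132 = 7.125 m.

7.125


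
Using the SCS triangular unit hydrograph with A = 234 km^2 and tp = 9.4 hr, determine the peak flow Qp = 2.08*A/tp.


SCS formula: Qp = 2.08 * A / tp.
Qp = 2.08 * 234 / 9.4
   = 486.72 / 9.4
   = 51.78 m^3/s per cm.

51.78


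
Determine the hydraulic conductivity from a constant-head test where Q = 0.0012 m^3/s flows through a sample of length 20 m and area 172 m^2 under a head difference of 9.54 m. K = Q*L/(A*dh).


From K = Q*L / (A*dh):
Numerator: Q*L = 0.0012 * 20 = 0.024.
Denominator: A*dh = 172 * 9.54 = 1640.88.
K = 0.024 / 1640.88 = 1.5e-05 m/s.

1.5e-05


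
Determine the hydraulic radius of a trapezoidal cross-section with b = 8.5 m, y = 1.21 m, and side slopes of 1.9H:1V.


For a trapezoidal section with side slope z:
A = (b + z*y)*y = (8.5 + 1.9*1.21)*1.21 = 13.067 m^2.
P = b + 2*y*sqrt(1 + z^2) = 8.5 + 2*1.21*sqrt(1 + 1.9^2) = 13.696 m.
R = A/P = 13.067 / 13.696 = 0.9541 m.

0.9541


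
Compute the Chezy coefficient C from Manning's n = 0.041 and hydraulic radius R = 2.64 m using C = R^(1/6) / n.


The Chezy coefficient relates to Manning's n through C = R^(1/6) / n.
R^(1/6) = 2.64^(1/6) = 1.175621.
C = 1.175621 / 0.041 = 28.67 m^(1/2)/s.

28.67


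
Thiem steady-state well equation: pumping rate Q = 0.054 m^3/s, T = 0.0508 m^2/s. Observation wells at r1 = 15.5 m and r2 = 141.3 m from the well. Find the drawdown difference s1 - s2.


Thiem equation: s1 - s2 = Q/(2*pi*T) * ln(r2/r1).
ln(r2/r1) = ln(141.3/15.5) = 2.21.
Q/(2*pi*T) = 0.054 / (2*pi*0.0508) = 0.054 / 0.3192 = 0.1692.
s1 - s2 = 0.1692 * 2.21 = 0.3739 m.

0.3739


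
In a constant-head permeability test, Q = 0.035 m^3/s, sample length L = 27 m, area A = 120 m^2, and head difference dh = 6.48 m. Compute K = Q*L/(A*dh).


From K = Q*L / (A*dh):
Numerator: Q*L = 0.035 * 27 = 0.945.
Denominator: A*dh = 120 * 6.48 = 777.6.
K = 0.945 / 777.6 = 0.001215 m/s.

0.001215


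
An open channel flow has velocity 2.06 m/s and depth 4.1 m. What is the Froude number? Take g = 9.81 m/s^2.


The Froude number is defined as Fr = V / sqrt(g*y).
g*y = 9.81 * 4.1 = 40.221.
sqrt(g*y) = sqrt(40.221) = 6.342.
Fr = 2.06 / 6.342 = 0.3248.

0.3248


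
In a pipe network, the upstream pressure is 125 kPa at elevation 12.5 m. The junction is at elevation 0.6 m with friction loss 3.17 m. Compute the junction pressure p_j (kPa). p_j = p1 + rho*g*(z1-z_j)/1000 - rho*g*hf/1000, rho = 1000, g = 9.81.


Junction pressure: p_j = p1 + rho*g*(z1 - z_j)/1000 - rho*g*hf/1000.
Elevation term = 1000*9.81*(12.5 - 0.6)/1000 = 116.739 kPa.
Friction term = 1000*9.81*3.17/1000 = 31.098 kPa.
p_j = 125 + 116.739 - 31.098 = 210.64 kPa.

210.64


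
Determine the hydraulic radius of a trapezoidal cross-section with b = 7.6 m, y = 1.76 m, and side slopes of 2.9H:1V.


For a trapezoidal section with side slope z:
A = (b + z*y)*y = (7.6 + 2.9*1.76)*1.76 = 22.359 m^2.
P = b + 2*y*sqrt(1 + z^2) = 7.6 + 2*1.76*sqrt(1 + 2.9^2) = 18.398 m.
R = A/P = 22.359 / 18.398 = 1.2153 m.

1.2153


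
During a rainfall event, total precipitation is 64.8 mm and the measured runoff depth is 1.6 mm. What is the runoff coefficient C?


The runoff coefficient C = runoff depth / rainfall depth.
C = 1.6 / 64.8
  = 0.0247.

0.0247


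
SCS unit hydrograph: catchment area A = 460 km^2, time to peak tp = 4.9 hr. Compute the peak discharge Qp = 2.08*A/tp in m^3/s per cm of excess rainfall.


SCS formula: Qp = 2.08 * A / tp.
Qp = 2.08 * 460 / 4.9
   = 956.8 / 4.9
   = 195.27 m^3/s per cm.

195.27


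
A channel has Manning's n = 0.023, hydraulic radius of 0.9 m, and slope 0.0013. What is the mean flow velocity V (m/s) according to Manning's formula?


Manning's equation gives V = (1/n) * R^(2/3) * S^(1/2).
First, compute R^(2/3) = 0.9^(2/3) = 0.9322.
Next, S^(1/2) = 0.0013^(1/2) = 0.036056.
Then 1/n = 1/0.023 = 43.48.
V = 43.48 * 0.9322 * 0.036056 = 1.4613 m/s.

1.4613


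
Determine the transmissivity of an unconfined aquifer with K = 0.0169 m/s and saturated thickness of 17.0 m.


Transmissivity is defined as T = K * h.
T = 0.0169 * 17.0
  = 0.2873 m^2/s.

0.2873


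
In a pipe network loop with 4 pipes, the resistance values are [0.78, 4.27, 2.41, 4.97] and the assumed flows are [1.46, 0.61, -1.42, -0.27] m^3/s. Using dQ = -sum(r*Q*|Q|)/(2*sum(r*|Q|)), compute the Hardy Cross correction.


Numerator terms (r*Q*|Q|): 0.78*1.46*|1.46| = 1.6626; 4.27*0.61*|0.61| = 1.5889; 2.41*-1.42*|-1.42| = -4.8595; 4.97*-0.27*|-0.27| = -0.3623.
Sum of numerator = -1.9703.
Denominator terms (r*|Q|): 0.78*|1.46| = 1.1388; 4.27*|0.61| = 2.6047; 2.41*|-1.42| = 3.4222; 4.97*|-0.27| = 1.3419.
2 * sum of denominator = 2 * 8.5076 = 17.0152.
dQ = --1.9703 / 17.0152 = 0.1158 m^3/s.

0.1158


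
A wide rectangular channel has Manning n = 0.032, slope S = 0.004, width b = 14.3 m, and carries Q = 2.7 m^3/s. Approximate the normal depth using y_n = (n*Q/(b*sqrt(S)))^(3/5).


We use the wide-channel approximation y_n = (n*Q/(b*sqrt(S)))^(3/5).
sqrt(S) = sqrt(0.004) = 0.063246.
Numerator: n*Q = 0.032 * 2.7 = 0.0864.
Denominator: b*sqrt(S) = 14.3 * 0.063246 = 0.904418.
arg = 0.0955.
y_n = 0.0955^(3/5) = 0.2444 m.

0.2444


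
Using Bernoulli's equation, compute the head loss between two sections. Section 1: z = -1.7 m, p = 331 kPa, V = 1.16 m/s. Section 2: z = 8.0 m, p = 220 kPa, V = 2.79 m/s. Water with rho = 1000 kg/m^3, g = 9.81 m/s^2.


Total head at each section: H = z + p/(rho*g) + V^2/(2g).
H1 = -1.7 + 331*1000/(1000*9.81) + 1.16^2/(2*9.81)
   = -1.7 + 33.741 + 0.0686
   = 32.11 m.
H2 = 8.0 + 220*1000/(1000*9.81) + 2.79^2/(2*9.81)
   = 8.0 + 22.426 + 0.3967
   = 30.823 m.
h_L = H1 - H2 = 32.11 - 30.823 = 1.287 m.

1.287


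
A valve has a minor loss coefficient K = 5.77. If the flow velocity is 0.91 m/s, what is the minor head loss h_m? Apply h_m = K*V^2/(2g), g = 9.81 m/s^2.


Minor loss formula: h_m = K * V^2/(2g).
V^2 = 0.91^2 = 0.8281.
V^2/(2g) = 0.8281 / 19.62 = 0.0422 m.
h_m = 5.77 * 0.0422 = 0.2435 m.

0.2435


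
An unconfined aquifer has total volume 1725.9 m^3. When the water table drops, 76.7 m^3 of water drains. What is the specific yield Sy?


Specific yield Sy = Volume drained / Total volume.
Sy = 76.7 / 1725.9
   = 0.0444.

0.0444


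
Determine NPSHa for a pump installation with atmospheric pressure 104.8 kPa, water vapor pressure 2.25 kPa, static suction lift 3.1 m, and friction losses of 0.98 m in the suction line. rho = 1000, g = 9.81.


NPSHa = p_atm/(rho*g) - z_s - hf_s - p_vap/(rho*g).
p_atm/(rho*g) = 104.8*1000 / (1000*9.81) = 10.683 m.
p_vap/(rho*g) = 2.25*1000 / (1000*9.81) = 0.229 m.
NPSHa = 10.683 - 3.1 - 0.98 - 0.229
      = 6.37 m.

6.37


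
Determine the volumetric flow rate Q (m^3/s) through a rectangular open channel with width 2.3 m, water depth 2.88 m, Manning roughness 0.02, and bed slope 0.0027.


For a rectangular channel, the cross-sectional area A = b * y = 2.3 * 2.88 = 6.62 m^2.
The wetted perimeter P = b + 2y = 2.3 + 2*2.88 = 8.06 m.
Hydraulic radius R = A/P = 6.62/8.06 = 0.8218 m.
Velocity V = (1/n)*R^(2/3)*S^(1/2) = (1/0.02)*0.8218^(2/3)*0.0027^(1/2) = 2.2795 m/s.
Discharge Q = A * V = 6.62 * 2.2795 = 15.099 m^3/s.

15.099


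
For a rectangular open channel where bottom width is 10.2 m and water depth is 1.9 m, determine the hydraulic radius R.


For a rectangular section:
Flow area A = b * y = 10.2 * 1.9 = 19.38 m^2.
Wetted perimeter P = b + 2y = 10.2 + 2*1.9 = 14.0 m.
Hydraulic radius R = A/P = 19.38 / 14.0 = 1.3843 m.

1.3843


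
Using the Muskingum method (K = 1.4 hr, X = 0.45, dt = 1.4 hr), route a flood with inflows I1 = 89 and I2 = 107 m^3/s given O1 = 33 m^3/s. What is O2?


Muskingum coefficients:
denom = 2*K*(1-X) + dt = 2*1.4*(1-0.45) + 1.4 = 2.94.
C0 = (dt - 2*K*X)/denom = (1.4 - 2*1.4*0.45)/2.94 = 0.0476.
C1 = (dt + 2*K*X)/denom = (1.4 + 2*1.4*0.45)/2.94 = 0.9048.
C2 = (2*K*(1-X) - dt)/denom = 0.0476.
O2 = C0*I2 + C1*I1 + C2*O1
   = 0.0476*107 + 0.9048*89 + 0.0476*33
   = 87.19 m^3/s.

87.19


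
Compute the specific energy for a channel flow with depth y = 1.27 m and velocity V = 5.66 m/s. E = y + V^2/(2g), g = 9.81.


Specific energy E = y + V^2/(2g).
Velocity head = V^2/(2g) = 5.66^2 / (2*9.81) = 32.0356 / 19.62 = 1.6328 m.
E = 1.27 + 1.6328 = 2.9028 m.

2.9028


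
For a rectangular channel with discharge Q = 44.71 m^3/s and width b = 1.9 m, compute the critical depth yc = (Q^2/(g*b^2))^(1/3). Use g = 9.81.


Using yc = (Q^2 / (g * b^2))^(1/3):
Q^2 = 44.71^2 = 1998.98.
g * b^2 = 9.81 * 1.9^2 = 9.81 * 3.61 = 35.41.
Q^2 / (g*b^2) = 1998.98 / 35.41 = 56.4524.
yc = 56.4524^(1/3) = 3.836 m.

3.836


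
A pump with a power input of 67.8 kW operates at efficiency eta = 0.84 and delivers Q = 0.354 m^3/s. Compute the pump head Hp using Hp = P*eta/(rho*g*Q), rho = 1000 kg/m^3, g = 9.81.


Pump head formula: Hp = P * eta / (rho * g * Q).
Numerator: P * eta = 67.8 * 1000 * 0.84 = 56952.0 W.
Denominator: rho * g * Q = 1000 * 9.81 * 0.354 = 3472.74.
Hp = 56952.0 / 3472.74 = 16.4 m.

16.4


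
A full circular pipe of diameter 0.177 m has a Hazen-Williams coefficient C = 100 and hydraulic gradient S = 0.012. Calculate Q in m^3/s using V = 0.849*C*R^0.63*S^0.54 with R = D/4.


For a full circular pipe, R = D/4 = 0.177/4 = 0.0442 m.
V = 0.849 * 100 * 0.0442^0.63 * 0.012^0.54
  = 0.849 * 100 * 0.140257 * 0.091782
  = 1.0929 m/s.
Pipe area A = pi*D^2/4 = pi*0.177^2/4 = 0.0246 m^2.
Q = A * V = 0.0246 * 1.0929 = 0.0269 m^3/s.

0.0269


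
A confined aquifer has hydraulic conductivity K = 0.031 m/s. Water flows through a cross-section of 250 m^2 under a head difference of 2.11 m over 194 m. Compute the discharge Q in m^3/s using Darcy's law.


Darcy's law: Q = K * A * i, where i = dh/L.
Hydraulic gradient i = 2.11 / 194 = 0.010876.
Q = 0.031 * 250 * 0.010876
  = 0.0843 m^3/s.

0.0843


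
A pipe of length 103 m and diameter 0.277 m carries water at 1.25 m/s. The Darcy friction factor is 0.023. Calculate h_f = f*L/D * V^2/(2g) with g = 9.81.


Darcy-Weisbach equation: h_f = f * (L/D) * V^2/(2g).
f * L/D = 0.023 * 103/0.277 = 8.5523.
V^2/(2g) = 1.25^2 / (2*9.81) = 1.5625 / 19.62 = 0.0796 m.
h_f = 8.5523 * 0.0796 = 0.681 m.

0.681


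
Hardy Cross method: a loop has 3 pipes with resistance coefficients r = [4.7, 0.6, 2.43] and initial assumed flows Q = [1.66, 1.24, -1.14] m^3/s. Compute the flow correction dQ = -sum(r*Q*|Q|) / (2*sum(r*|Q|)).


Numerator terms (r*Q*|Q|): 4.7*1.66*|1.66| = 12.9513; 0.6*1.24*|1.24| = 0.9226; 2.43*-1.14*|-1.14| = -3.158.
Sum of numerator = 10.7159.
Denominator terms (r*|Q|): 4.7*|1.66| = 7.802; 0.6*|1.24| = 0.744; 2.43*|-1.14| = 2.7702.
2 * sum of denominator = 2 * 11.3162 = 22.6324.
dQ = -10.7159 / 22.6324 = -0.4735 m^3/s.

-0.4735


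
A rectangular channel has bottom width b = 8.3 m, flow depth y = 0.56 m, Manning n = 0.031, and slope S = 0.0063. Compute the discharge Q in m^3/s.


For a rectangular channel, the cross-sectional area A = b * y = 8.3 * 0.56 = 4.65 m^2.
The wetted perimeter P = b + 2y = 8.3 + 2*0.56 = 9.42 m.
Hydraulic radius R = A/P = 4.65/9.42 = 0.4934 m.
Velocity V = (1/n)*R^(2/3)*S^(1/2) = (1/0.031)*0.4934^(2/3)*0.0063^(1/2) = 1.5988 m/s.
Discharge Q = A * V = 4.65 * 1.5988 = 7.431 m^3/s.

7.431


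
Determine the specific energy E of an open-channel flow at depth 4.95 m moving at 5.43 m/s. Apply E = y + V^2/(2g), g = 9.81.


Specific energy E = y + V^2/(2g).
Velocity head = V^2/(2g) = 5.43^2 / (2*9.81) = 29.4849 / 19.62 = 1.5028 m.
E = 4.95 + 1.5028 = 6.4528 m.

6.4528


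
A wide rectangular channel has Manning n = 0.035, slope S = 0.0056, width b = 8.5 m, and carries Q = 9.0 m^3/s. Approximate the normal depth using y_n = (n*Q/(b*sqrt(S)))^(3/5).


We use the wide-channel approximation y_n = (n*Q/(b*sqrt(S)))^(3/5).
sqrt(S) = sqrt(0.0056) = 0.074833.
Numerator: n*Q = 0.035 * 9.0 = 0.315.
Denominator: b*sqrt(S) = 8.5 * 0.074833 = 0.63608.
arg = 0.4952.
y_n = 0.4952^(3/5) = 0.656 m.

0.656


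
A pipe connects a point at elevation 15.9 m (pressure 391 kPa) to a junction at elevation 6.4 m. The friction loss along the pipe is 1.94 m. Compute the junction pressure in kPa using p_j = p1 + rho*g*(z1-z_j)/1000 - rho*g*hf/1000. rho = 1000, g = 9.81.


Junction pressure: p_j = p1 + rho*g*(z1 - z_j)/1000 - rho*g*hf/1000.
Elevation term = 1000*9.81*(15.9 - 6.4)/1000 = 93.195 kPa.
Friction term = 1000*9.81*1.94/1000 = 19.031 kPa.
p_j = 391 + 93.195 - 19.031 = 465.16 kPa.

465.16


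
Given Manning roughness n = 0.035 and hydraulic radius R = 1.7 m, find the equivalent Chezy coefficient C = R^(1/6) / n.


The Chezy coefficient relates to Manning's n through C = R^(1/6) / n.
R^(1/6) = 1.7^(1/6) = 1.092467.
C = 1.092467 / 0.035 = 31.21 m^(1/2)/s.

31.21


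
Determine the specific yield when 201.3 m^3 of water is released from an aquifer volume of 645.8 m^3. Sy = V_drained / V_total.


Specific yield Sy = Volume drained / Total volume.
Sy = 201.3 / 645.8
   = 0.3117.

0.3117


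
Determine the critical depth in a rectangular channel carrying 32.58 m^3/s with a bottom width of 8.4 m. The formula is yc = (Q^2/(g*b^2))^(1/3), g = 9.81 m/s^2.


Using yc = (Q^2 / (g * b^2))^(1/3):
Q^2 = 32.58^2 = 1061.46.
g * b^2 = 9.81 * 8.4^2 = 9.81 * 70.56 = 692.19.
Q^2 / (g*b^2) = 1061.46 / 692.19 = 1.5335.
yc = 1.5335^(1/3) = 1.1532 m.

1.1532


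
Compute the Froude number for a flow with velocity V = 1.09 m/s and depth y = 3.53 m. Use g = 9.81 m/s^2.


The Froude number is defined as Fr = V / sqrt(g*y).
g*y = 9.81 * 3.53 = 34.6293.
sqrt(g*y) = sqrt(34.6293) = 5.8847.
Fr = 1.09 / 5.8847 = 0.1852.

0.1852


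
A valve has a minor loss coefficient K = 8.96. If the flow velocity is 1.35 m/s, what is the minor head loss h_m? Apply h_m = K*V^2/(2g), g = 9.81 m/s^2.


Minor loss formula: h_m = K * V^2/(2g).
V^2 = 1.35^2 = 1.8225.
V^2/(2g) = 1.8225 / 19.62 = 0.0929 m.
h_m = 8.96 * 0.0929 = 0.8323 m.

0.8323


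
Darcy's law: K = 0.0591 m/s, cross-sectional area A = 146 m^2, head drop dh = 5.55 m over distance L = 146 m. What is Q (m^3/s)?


Darcy's law: Q = K * A * i, where i = dh/L.
Hydraulic gradient i = 5.55 / 146 = 0.038014.
Q = 0.0591 * 146 * 0.038014
  = 0.328 m^3/s.

0.328


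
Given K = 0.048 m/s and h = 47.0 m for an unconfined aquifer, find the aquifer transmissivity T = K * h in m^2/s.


Transmissivity is defined as T = K * h.
T = 0.048 * 47.0
  = 2.256 m^2/s.

2.256


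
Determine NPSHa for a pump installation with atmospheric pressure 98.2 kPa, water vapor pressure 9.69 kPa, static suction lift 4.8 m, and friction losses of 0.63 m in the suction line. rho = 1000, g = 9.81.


NPSHa = p_atm/(rho*g) - z_s - hf_s - p_vap/(rho*g).
p_atm/(rho*g) = 98.2*1000 / (1000*9.81) = 10.01 m.
p_vap/(rho*g) = 9.69*1000 / (1000*9.81) = 0.988 m.
NPSHa = 10.01 - 4.8 - 0.63 - 0.988
      = 3.59 m.

3.59


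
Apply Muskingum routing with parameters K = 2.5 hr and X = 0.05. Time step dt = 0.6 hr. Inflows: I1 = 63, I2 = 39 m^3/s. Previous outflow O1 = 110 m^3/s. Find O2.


Muskingum coefficients:
denom = 2*K*(1-X) + dt = 2*2.5*(1-0.05) + 0.6 = 5.35.
C0 = (dt - 2*K*X)/denom = (0.6 - 2*2.5*0.05)/5.35 = 0.0654.
C1 = (dt + 2*K*X)/denom = (0.6 + 2*2.5*0.05)/5.35 = 0.1589.
C2 = (2*K*(1-X) - dt)/denom = 0.7757.
O2 = C0*I2 + C1*I1 + C2*O1
   = 0.0654*39 + 0.1589*63 + 0.7757*110
   = 97.89 m^3/s.

97.89
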